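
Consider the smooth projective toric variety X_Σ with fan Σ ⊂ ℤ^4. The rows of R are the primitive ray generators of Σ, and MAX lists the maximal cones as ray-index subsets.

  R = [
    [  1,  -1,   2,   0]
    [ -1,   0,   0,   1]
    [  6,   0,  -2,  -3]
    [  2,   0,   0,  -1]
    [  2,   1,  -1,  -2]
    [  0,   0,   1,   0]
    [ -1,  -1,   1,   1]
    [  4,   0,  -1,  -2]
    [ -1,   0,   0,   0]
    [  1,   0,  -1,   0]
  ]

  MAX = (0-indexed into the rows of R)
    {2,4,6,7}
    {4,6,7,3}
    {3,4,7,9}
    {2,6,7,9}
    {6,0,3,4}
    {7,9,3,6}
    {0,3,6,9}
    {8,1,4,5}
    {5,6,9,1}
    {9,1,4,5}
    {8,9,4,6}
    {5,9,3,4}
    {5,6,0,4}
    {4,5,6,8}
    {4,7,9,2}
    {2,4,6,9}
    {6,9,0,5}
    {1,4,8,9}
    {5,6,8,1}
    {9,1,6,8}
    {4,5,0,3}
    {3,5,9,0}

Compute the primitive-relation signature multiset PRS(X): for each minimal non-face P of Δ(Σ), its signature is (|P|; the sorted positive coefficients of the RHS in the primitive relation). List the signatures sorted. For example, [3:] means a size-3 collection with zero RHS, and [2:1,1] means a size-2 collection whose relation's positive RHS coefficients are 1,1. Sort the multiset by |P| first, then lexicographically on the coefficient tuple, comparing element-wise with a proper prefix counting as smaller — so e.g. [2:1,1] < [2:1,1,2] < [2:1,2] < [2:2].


The 20 primitive collections of Σ (r=10, n=4):

  P={1,2}:  v_{1} + v_{2} = v_{7} + v_{9}  ⟹  sig = [2:1,1]
  P={1,3}:  v_{1} + v_{3} = v_{5} + v_{9}  ⟹  sig = [2:1,1]
  P={1,7}:  v_{1} + v_{7} = v_{3} + v_{9}  ⟹  sig = [2:1,1]
  P={2,5}:  v_{2} + v_{5} = v_{3} + v_{7}  ⟹  sig = [2:1,1]
  P={3,8}:  v_{3} + v_{8} = v_{4} + v_{6}  ⟹  sig = [2:1,1]
  P={0,1}:  v_{0} + v_{1} = 2·v_{5} + v_{6} + v_{9}  ⟹  sig = [2:1,1,2]
  P={0,2}:  v_{0} + v_{2} = 2·v_{3} + v_{6} + v_{7}  ⟹  sig = [2:1,1,2]
  P={0,8}:  v_{0} + v_{8} = v_{4} + v_{5} + 2·v_{6}  ⟹  sig = [2:1,1,2]
  P={7,8}:  v_{7} + v_{8} = 2·v_{4} + 2·v_{6} + v_{9}  ⟹  sig = [2:1,2,2]
  P={0,7}:  v_{0} + v_{7} = 3·v_{3} + v_{6}  ⟹  sig = [2:1,3]
  P={2,3}:  v_{2} + v_{3} = 2·v_{7}  ⟹  sig = [2:2]
  P={5,7}:  v_{5} + v_{7} = 2·v_{3}  ⟹  sig = [2:2]
  P={2,8}:  v_{2} + v_{8} = 3·v_{4} + 3·v_{6} + 2·v_{9}  ⟹  sig = [2:2,3,3]
  P={1,4,6}:  v_{1} + v_{4} + v_{6} = 0  ⟹  sig = [3:]
  P={5,8,9}:  v_{5} + v_{8} + v_{9} = 0  ⟹  sig = [3:]
  P={3,5,6}:  v_{3} + v_{5} + v_{6} = v_{0}  ⟹  sig = [3:1]
  P={0,4,9}:  v_{0} + v_{4} + v_{9} = 2·v_{3}  ⟹  sig = [3:2]
  P={3,4,6,9}:  v_{3} + v_{4} + v_{6} + v_{9} = v_{7}  ⟹  sig = [4:1]
  P={4,5,6,9}:  v_{4} + v_{5} + v_{6} + v_{9} = v_{3}  ⟹  sig = [4:1]
  P={4,6,7,9}:  v_{4} + v_{6} + v_{7} + v_{9} = v_{2}  ⟹  sig = [4:1]

so the primitive-relation signature multiset is
[[2:1,1], [2:1,1], [2:1,1], [2:1,1], [2:1,1], [2:1,1,2], [2:1,1,2], [2:1,1,2], [2:1,2,2], [2:1,3], [2:2], [2:2], [2:2,3,3], [3:], [3:], [3:1], [3:2], [4:1], [4:1], [4:1]]


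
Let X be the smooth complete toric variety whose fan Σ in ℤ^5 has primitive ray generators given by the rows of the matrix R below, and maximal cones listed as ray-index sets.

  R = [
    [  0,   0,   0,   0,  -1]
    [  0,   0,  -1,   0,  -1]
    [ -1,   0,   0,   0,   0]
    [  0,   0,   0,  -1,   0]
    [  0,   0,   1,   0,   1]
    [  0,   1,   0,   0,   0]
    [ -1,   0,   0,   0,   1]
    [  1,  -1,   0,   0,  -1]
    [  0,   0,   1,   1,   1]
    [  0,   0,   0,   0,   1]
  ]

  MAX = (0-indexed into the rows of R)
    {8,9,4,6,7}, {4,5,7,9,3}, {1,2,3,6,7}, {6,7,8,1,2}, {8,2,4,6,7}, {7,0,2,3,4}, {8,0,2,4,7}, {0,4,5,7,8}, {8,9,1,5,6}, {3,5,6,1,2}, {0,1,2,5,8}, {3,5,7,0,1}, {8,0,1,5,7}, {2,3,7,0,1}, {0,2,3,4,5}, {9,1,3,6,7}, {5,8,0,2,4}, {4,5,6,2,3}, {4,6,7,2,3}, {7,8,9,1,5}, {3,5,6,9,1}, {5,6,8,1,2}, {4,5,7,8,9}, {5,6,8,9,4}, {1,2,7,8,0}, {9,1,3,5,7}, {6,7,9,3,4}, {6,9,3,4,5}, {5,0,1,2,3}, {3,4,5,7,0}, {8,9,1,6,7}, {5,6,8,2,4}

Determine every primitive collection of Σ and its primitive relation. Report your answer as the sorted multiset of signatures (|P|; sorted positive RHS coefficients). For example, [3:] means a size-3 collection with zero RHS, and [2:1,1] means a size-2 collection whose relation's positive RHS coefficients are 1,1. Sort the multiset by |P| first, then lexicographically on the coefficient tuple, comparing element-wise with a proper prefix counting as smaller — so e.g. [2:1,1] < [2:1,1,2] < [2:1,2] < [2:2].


Minimal non-faces — 7 found among 10 rays, 32 max cones:

  • {0,9}:  v_{0} + v_{9} = 0  ⟹  sig = [2:]
  • {1,4}:  v_{1} + v_{4} = 0  ⟹  sig = [2:]
  • {0,6}:  v_{0} + v_{6} = v_{2}  ⟹  sig = [2:1]
  • {2,9}:  v_{2} + v_{9} = v_{6}  ⟹  sig = [2:1]
  • {3,8}:  v_{3} + v_{8} = v_{4}  ⟹  sig = [2:1]
  • {5,6,7}:  v_{5} + v_{6} + v_{7} = 0  ⟹  sig = [3:]
  • {2,5,7}:  v_{2} + v_{5} + v_{7} = v_{0}  ⟹  sig = [3:1]

Sorted signature multiset PRS(X):
[[2:], [2:], [2:1], [2:1], [2:1], [3:], [3:1]]


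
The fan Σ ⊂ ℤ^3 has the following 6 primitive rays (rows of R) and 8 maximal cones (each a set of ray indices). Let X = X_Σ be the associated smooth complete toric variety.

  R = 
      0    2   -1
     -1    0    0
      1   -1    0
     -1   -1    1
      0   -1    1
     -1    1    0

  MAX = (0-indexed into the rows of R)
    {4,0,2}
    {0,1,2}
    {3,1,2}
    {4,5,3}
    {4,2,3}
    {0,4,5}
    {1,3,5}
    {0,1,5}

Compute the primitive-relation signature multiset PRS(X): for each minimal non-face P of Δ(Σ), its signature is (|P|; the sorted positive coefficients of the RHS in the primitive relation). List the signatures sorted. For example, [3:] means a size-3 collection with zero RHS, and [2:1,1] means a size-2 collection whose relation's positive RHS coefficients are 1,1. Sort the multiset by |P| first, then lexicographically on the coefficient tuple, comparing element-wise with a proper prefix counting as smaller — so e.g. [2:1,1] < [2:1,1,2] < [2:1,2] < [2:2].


Minimal non-faces — 3 found among 6 rays, 8 max cones:

  P = {2,5}:  v_{2} + v_{5} = 0  ⟹  sig = [2:]
  P = {0,3}:  v_{0} + v_{3} = v_{5}  ⟹  sig = [2:1]
  P = {1,4}:  v_{1} + v_{4} = v_{3}  ⟹  sig = [2:1]

Sorted signature multiset PRS(X):
    |P|=2: 3 collections, coeffs (), (1), (1)


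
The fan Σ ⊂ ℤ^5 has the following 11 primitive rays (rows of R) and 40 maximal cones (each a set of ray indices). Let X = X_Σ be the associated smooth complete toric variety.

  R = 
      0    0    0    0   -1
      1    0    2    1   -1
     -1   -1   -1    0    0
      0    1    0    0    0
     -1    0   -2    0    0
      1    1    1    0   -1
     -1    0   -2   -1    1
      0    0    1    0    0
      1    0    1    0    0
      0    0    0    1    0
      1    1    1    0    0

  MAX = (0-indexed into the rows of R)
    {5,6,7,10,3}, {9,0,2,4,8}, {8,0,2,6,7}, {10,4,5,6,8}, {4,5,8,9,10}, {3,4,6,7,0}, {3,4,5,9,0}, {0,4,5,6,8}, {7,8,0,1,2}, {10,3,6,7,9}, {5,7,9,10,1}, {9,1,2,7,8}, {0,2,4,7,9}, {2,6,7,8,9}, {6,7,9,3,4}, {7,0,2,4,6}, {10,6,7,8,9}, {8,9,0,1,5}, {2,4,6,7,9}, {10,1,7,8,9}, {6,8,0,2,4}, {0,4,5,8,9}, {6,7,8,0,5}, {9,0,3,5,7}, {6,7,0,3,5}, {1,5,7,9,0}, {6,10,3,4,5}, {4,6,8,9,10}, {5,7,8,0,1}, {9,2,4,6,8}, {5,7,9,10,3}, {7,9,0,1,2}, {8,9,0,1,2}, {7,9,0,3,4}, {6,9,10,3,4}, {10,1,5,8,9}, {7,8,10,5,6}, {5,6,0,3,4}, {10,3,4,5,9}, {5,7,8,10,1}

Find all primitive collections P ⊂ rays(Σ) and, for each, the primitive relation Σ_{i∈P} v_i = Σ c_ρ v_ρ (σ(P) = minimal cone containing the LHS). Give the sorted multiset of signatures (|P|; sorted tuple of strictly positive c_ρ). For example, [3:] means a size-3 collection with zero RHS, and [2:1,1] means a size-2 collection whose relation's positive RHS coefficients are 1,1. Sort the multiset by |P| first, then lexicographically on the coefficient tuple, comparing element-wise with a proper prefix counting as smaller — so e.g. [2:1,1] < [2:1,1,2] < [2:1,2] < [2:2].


Σ has 15 primitive collections:

  • {1,6}:  v_{1} + v_{6} = 0  →  sig = [2:]
  • {2,10}:  v_{2} + v_{10} = 0  →  sig = [2:]
  • {0,10}:  v_{0} + v_{10} = v_{5}  →  sig = [2:1]
  • {2,5}:  v_{2} + v_{5} = v_{0}  →  sig = [2:1]
  • {3,8}:  v_{3} + v_{8} = v_{10}  →  sig = [2:1]
  • {1,4}:  v_{1} + v_{4} = v_{0} + v_{9}  →  sig = [2:1,1]
  • {2,3}:  v_{2} + v_{3} = v_{4} + v_{7}  →  sig = [2:1,1]
  • {1,3}:  v_{1} + v_{3} = v_{5} + v_{7} + v_{9}  →  sig = [2:1,1,1]
  • {4,7,8}:  v_{4} + v_{7} + v_{8} = 0  →  sig = [3:]
  • {0,6,9}:  v_{0} + v_{6} + v_{9} = v_{4}  →  sig = [3:1]
  • {4,7,10}:  v_{4} + v_{7} + v_{10} = v_{3}  →  sig = [3:1]
  • {4,5,7}:  v_{4} + v_{5} + v_{7} = v_{0} + v_{3}  →  sig = [3:1,1]
  • {5,6,9}:  v_{5} + v_{6} + v_{9} = v_{4} + v_{10}  →  sig = [3:1,1]
  • {0,7,8,9}:  v_{0} + v_{7} + v_{8} + v_{9} = v_{1}  →  sig = [4:1]
  • {5,7,8,9}:  v_{5} + v_{7} + v_{8} + v_{9} = v_{1} + v_{10}  →  sig = [4:1,1]

Sorted signature multiset PRS(X):
    [2:]
    [2:]
    [2:1]
    [2:1]
    [2:1]
    [2:1,1]
    [2:1,1]
    [2:1,1,1]
    [3:]
    [3:1]
    [3:1]
    [3:1,1]
    [3:1,1]
    [4:1]
    [4:1,1]


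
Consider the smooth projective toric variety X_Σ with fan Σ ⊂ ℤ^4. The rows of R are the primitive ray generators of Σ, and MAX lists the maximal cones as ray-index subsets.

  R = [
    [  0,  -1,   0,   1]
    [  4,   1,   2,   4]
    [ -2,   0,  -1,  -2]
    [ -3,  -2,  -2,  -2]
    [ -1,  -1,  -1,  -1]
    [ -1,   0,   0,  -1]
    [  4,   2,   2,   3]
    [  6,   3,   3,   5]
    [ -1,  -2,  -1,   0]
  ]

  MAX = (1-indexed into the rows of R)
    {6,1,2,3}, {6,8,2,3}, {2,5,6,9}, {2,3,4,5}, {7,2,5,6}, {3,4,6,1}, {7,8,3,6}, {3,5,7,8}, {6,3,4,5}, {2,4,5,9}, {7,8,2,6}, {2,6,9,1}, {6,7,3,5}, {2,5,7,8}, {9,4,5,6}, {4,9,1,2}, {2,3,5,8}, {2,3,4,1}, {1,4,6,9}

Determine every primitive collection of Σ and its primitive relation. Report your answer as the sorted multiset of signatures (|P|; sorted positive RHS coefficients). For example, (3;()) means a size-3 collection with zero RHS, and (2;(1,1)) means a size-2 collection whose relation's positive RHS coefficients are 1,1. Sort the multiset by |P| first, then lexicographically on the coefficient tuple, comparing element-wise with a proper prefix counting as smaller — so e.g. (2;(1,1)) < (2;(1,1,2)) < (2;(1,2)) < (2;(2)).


Σ has 12 primitive collections:

  {1,5}:  v_{1} + v_{5} = v_{9}  ⟹  sig = (2;(1))
  {1,7}:  v_{1} + v_{7} = v_{2}  ⟹  sig = (2;(1))
  {3,9}:  v_{3} + v_{9} = v_{4}  ⟹  sig = (2;(1))
  {7,9}:  v_{7} + v_{9} = v_{2} + v_{5}  ⟹  sig = (2;(1,1))
  {4,7}:  v_{4} + v_{7} = v_{2} + v_{3} + v_{5}  ⟹  sig = (2;(1,1,1))
  {8,9}:  v_{8} + v_{9} = 2·v_{2} + v_{3} + v_{5}  ⟹  sig = (2;(1,1,2))
  {1,8}:  v_{1} + v_{8} = 2·v_{2} + v_{3}  ⟹  sig = (2;(1,2))
  {4,8}:  v_{4} + v_{8} = 2·v_{2} + 2·v_{3} + v_{5}  ⟹  sig = (2;(1,2,2))
  {2,3,7}:  v_{2} + v_{3} + v_{7} = v_{8}  ⟹  sig = (3;(1))
  {2,4,6}:  v_{2} + v_{4} + v_{6} = v_{1}  ⟹  sig = (3;(1))
  {5,6,8}:  v_{5} + v_{6} + v_{8} = v_{7}  ⟹  sig = (3;(1))
  {2,3,5,6}:  v_{2} + v_{3} + v_{5} + v_{6} = 0  ⟹  sig = (4;())

Signatures (|P|; sorted positive RHS coefficients), sorted:
    |P|=2: 8 collections, coeffs (1), (1), (1), (1,1), (1,1,1), (1,1,2), (1,2), (1,2,2)
    |P|=3: 3 collections, coeffs (1), (1), (1)
    |P|=4: 1 collection, coeffs ()


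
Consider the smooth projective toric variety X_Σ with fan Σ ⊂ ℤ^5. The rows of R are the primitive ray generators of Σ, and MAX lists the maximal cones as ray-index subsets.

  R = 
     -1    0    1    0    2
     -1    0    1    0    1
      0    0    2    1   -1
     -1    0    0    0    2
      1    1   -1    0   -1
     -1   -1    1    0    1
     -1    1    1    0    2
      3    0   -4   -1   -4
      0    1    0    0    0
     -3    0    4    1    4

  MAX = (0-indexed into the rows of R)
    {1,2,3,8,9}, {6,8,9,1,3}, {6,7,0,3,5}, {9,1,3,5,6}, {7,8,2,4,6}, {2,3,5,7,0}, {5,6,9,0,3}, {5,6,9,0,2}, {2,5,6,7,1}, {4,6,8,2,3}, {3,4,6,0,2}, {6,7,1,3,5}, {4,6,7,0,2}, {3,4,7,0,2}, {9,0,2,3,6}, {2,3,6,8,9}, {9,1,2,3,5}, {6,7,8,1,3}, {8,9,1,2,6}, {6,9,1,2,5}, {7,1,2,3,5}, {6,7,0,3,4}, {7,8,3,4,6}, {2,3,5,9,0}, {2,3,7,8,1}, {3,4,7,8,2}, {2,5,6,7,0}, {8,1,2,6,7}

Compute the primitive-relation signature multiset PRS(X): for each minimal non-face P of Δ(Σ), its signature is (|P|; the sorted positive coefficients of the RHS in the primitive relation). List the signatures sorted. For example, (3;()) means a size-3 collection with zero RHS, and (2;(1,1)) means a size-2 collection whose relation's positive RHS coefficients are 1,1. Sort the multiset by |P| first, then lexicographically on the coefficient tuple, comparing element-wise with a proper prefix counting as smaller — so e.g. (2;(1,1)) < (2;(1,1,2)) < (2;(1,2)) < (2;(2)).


Primitive collections (10):

  P = {4,5}:  v_{4} + v_{5} = 0 — sig = (2;())
  P = {7,9}:  v_{7} + v_{9} = 0 — sig = (2;())
  P = {0,8}:  v_{0} + v_{8} = v_{6} — sig = (2;(1))
  P = {1,4}:  v_{1} + v_{4} = v_{8} — sig = (2;(1))
  P = {5,8}:  v_{5} + v_{8} = v_{1} — sig = (2;(1))
  P = {0,1}:  v_{0} + v_{1} = v_{5} + v_{6} — sig = (2;(1,1))
  P = {4,9}:  v_{4} + v_{9} = v_{2} + v_{3} + v_{6} — sig = (2;(1,1,1))
  P = {2,3,5,6}:  v_{2} + v_{3} + v_{5} + v_{6} = v_{9} — sig = (4;(1))
  P = {2,3,6,7}:  v_{2} + v_{3} + v_{6} + v_{7} = v_{4} — sig = (4;(1))
  P = {1,2,3,6}:  v_{1} + v_{2} + v_{3} + v_{6} = v_{8} + v_{9} — sig = (4;(1,1))

so the primitive-relation signature multiset is
[(2;()), (2;()), (2;(1)), (2;(1)), (2;(1)), (2;(1,1)), (2;(1,1,1)), (4;(1)), (4;(1)), (4;(1,1))]


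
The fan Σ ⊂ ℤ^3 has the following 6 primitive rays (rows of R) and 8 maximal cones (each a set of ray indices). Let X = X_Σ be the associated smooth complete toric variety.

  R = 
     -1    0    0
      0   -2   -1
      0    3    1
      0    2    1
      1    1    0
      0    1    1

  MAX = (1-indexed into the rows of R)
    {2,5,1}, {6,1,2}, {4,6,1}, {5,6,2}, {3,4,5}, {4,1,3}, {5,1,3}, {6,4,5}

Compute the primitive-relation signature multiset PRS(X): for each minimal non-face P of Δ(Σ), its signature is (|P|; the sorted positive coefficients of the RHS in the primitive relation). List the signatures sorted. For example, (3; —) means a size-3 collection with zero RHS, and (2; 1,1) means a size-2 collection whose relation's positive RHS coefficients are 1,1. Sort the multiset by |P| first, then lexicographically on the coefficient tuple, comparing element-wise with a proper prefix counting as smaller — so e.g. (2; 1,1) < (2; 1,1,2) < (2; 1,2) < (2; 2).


The 5 primitive collections of Σ (r=6, n=3):

  P = {2,4}:  v_{2} + v_{4} = 0  ⇒ sig = (2; —)
  P = {2,3}:  v_{2} + v_{3} = v_{1} + v_{5}  ⇒ sig = (2; 1,1)
  P = {3,6}:  v_{3} + v_{6} = 2·v_{4}  ⇒ sig = (2; 2)
  P = {1,4,5}:  v_{1} + v_{4} + v_{5} = v_{3}  ⇒ sig = (3; 1)
  P = {1,5,6}:  v_{1} + v_{5} + v_{6} = v_{4}  ⇒ sig = (3; 1)

so the primitive-relation signature multiset is
    (2; —)
    (2; 1,1)
    (2; 2)
    (3; 1)
    (3; 1)


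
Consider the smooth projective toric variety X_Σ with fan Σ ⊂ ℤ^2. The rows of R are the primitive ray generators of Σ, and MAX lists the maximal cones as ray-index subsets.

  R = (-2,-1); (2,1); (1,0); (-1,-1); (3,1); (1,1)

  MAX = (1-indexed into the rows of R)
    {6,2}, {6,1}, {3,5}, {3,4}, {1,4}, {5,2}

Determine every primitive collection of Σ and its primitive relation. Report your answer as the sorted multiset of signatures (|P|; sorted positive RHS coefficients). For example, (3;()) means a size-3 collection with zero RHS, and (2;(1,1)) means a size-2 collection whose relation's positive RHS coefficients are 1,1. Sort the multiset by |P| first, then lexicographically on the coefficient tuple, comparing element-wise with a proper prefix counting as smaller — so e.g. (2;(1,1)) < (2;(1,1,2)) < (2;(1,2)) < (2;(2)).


Δ(Σ) — 6 vertices, 9 min non-faces:

  P={1,2}:  v_{1} + v_{2} = 0  so sig = (2;())
  P={4,6}:  v_{4} + v_{6} = 0  so sig = (2;())
  P={1,3}:  v_{1} + v_{3} = v_{4}  so sig = (2;(1))
  P={1,5}:  v_{1} + v_{5} = v_{3}  so sig = (2;(1))
  P={2,3}:  v_{2} + v_{3} = v_{5}  so sig = (2;(1))
  P={2,4}:  v_{2} + v_{4} = v_{3}  so sig = (2;(1))
  P={3,6}:  v_{3} + v_{6} = v_{2}  so sig = (2;(1))
  P={4,5}:  v_{4} + v_{5} = 2·v_{3}  so sig = (2;(2))
  P={5,6}:  v_{5} + v_{6} = 2·v_{2}  so sig = (2;(2))

so the primitive-relation signature multiset is
{ (2;()) ×2,  (2;(1)) ×5,  (2;(2)) ×2 }


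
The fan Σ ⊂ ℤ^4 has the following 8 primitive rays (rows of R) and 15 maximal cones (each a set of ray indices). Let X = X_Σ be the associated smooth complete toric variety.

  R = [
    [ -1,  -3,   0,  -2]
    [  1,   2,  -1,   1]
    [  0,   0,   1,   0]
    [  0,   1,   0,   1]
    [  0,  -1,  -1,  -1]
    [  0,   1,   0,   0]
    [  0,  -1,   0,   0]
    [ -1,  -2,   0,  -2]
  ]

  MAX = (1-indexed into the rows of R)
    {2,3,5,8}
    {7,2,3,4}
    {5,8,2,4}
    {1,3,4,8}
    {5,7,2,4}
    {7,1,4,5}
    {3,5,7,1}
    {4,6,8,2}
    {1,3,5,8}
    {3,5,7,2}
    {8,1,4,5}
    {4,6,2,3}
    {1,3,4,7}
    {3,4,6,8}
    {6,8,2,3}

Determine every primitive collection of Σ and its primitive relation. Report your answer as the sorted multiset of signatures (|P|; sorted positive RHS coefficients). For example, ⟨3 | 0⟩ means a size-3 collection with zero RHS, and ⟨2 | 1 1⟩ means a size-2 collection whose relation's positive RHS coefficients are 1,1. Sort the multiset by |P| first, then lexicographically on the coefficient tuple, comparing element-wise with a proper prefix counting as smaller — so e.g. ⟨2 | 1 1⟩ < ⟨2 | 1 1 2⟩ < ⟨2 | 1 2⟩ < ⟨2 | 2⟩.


|primitive collections| = 7. Relations:

  P={6,7}:  v_{6} + v_{7} = 0  →  sig = ⟨2 | 0⟩
  P={1,2}:  v_{1} + v_{2} = v_{5}  →  sig = ⟨2 | 1⟩
  P={1,6}:  v_{1} + v_{6} = v_{8}  →  sig = ⟨2 | 1⟩
  P={7,8}:  v_{7} + v_{8} = v_{1}  →  sig = ⟨2 | 1⟩
  P={5,6}:  v_{5} + v_{6} = v_{2} + v_{8}  →  sig = ⟨2 | 1 1⟩
  P={3,4,5}:  v_{3} + v_{4} + v_{5} = 0  →  sig = ⟨3 | 0⟩
  P={2,3,4,8}:  v_{2} + v_{3} + v_{4} + v_{8} = v_{6}  →  sig = ⟨4 | 1⟩

Signatures (|P|; sorted positive RHS coefficients), sorted:
[⟨2 | 0⟩, ⟨2 | 1⟩, ⟨2 | 1⟩, ⟨2 | 1⟩, ⟨2 | 1 1⟩, ⟨3 | 0⟩, ⟨4 | 1⟩]


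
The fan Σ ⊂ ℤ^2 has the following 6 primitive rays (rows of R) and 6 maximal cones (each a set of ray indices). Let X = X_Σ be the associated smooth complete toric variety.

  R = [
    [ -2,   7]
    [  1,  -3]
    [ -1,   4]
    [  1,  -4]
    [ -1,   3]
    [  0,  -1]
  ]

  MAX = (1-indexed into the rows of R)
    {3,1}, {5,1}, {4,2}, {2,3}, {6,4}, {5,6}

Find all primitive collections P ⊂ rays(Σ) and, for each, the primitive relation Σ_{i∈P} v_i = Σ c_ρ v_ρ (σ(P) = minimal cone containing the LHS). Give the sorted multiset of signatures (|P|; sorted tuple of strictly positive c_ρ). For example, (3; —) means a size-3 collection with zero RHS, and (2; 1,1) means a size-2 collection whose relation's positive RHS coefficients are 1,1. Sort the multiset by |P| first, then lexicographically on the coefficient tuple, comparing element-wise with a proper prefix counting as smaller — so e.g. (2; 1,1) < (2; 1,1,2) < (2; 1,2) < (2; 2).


The 9 primitive collections of Σ (r=6, n=2):

  P = {2,5}:  v_{2} + v_{5} = 0 — sig = (2; —)
  P = {3,4}:  v_{3} + v_{4} = 0 — sig = (2; —)
  P = {1,2}:  v_{1} + v_{2} = v_{3} — sig = (2; 1)
  P = {1,4}:  v_{1} + v_{4} = v_{5} — sig = (2; 1)
  P = {2,6}:  v_{2} + v_{6} = v_{4} — sig = (2; 1)
  P = {3,5}:  v_{3} + v_{5} = v_{1} — sig = (2; 1)
  P = {3,6}:  v_{3} + v_{6} = v_{5} — sig = (2; 1)
  P = {4,5}:  v_{4} + v_{5} = v_{6} — sig = (2; 1)
  P = {1,6}:  v_{1} + v_{6} = 2·v_{5} — sig = (2; 2)

Signatures (|P|; sorted positive RHS coefficients), sorted:
    (2; —)
    (2; —)
    (2; 1)
    (2; 1)
    (2; 1)
    (2; 1)
    (2; 1)
    (2; 1)
    (2; 2)


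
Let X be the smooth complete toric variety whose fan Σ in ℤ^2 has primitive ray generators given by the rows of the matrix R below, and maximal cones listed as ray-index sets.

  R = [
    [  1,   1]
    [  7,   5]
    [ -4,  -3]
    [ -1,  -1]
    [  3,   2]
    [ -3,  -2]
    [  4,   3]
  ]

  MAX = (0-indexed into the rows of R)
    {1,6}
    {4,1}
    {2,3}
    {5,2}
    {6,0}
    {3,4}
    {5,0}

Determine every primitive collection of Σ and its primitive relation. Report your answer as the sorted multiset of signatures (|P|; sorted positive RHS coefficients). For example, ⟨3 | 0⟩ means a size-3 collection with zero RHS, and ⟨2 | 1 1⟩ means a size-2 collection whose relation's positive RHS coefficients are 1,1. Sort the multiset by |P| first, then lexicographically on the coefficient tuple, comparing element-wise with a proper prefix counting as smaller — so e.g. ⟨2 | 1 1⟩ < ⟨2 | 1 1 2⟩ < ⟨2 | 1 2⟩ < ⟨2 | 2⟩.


Minimal non-faces — 14 found among 7 rays, 7 max cones:

  P = {0,3}:  v_{0} + v_{3} = 0  so sig = ⟨2 | 0⟩
  P = {2,6}:  v_{2} + v_{6} = 0  so sig = ⟨2 | 0⟩
  P = {4,5}:  v_{4} + v_{5} = 0  so sig = ⟨2 | 0⟩
  P = {0,2}:  v_{0} + v_{2} = v_{5}  so sig = ⟨2 | 1⟩
  P = {0,4}:  v_{0} + v_{4} = v_{6}  so sig = ⟨2 | 1⟩
  P = {1,2}:  v_{1} + v_{2} = v_{4}  so sig = ⟨2 | 1⟩
  P = {1,5}:  v_{1} + v_{5} = v_{6}  so sig = ⟨2 | 1⟩
  P = {2,4}:  v_{2} + v_{4} = v_{3}  so sig = ⟨2 | 1⟩
  P = {3,5}:  v_{3} + v_{5} = v_{2}  so sig = ⟨2 | 1⟩
  P = {3,6}:  v_{3} + v_{6} = v_{4}  so sig = ⟨2 | 1⟩
  P = {4,6}:  v_{4} + v_{6} = v_{1}  so sig = ⟨2 | 1⟩
  P = {5,6}:  v_{5} + v_{6} = v_{0}  so sig = ⟨2 | 1⟩
  P = {0,1}:  v_{0} + v_{1} = 2·v_{6}  so sig = ⟨2 | 2⟩
  P = {1,3}:  v_{1} + v_{3} = 2·v_{4}  so sig = ⟨2 | 2⟩

Sorted signature multiset PRS(X):
    |P|=2: 14 collections, coeffs (), (), (), (1), (1), (1), (1), (1), (1), (1), (1), (1), (2), (2)


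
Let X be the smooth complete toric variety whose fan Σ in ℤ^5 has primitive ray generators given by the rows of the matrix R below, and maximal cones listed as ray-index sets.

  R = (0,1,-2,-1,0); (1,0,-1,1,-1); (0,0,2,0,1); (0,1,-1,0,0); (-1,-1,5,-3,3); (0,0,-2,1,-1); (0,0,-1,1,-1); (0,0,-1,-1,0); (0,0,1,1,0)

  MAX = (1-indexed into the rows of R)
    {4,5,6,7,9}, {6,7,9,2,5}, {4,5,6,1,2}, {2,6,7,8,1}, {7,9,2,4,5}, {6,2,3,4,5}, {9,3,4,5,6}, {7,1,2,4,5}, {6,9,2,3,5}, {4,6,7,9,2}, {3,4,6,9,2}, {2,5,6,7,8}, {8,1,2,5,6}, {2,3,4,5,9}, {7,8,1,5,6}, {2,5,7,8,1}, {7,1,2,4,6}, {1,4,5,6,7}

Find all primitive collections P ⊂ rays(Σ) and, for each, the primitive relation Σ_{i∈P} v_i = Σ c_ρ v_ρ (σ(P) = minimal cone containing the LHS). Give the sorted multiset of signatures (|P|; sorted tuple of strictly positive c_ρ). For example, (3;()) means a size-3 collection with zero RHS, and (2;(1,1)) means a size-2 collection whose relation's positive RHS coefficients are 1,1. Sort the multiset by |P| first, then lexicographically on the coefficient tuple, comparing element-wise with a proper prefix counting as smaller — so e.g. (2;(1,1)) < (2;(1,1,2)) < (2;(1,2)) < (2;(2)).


9 minimal non-faces of Δ(Σ) (on 9 rays):

  P={8,9}:  v_{8} + v_{9} = 0  so sig = (2;())
  P={1,9}:  v_{1} + v_{9} = v_{4}  so sig = (2;(1))
  P={3,7}:  v_{3} + v_{7} = v_{9}  so sig = (2;(1))
  P={4,8}:  v_{4} + v_{8} = v_{1}  so sig = (2;(1))
  P={3,8}:  v_{3} + v_{8} = v_{2} + v_{4} + v_{5} + v_{6}  so sig = (2;(1,1,1,1))
  P={1,3}:  v_{1} + v_{3} = v_{2} + 2·v_{4} + v_{5} + v_{6}  so sig = (2;(1,1,1,2))
  P={2,4,5,6,7}:  v_{2} + v_{4} + v_{5} + v_{6} + v_{7} = 0  so sig = (5;())
  P={1,2,5,6,7}:  v_{1} + v_{2} + v_{5} + v_{6} + v_{7} = v_{8}  so sig = (5;(1))
  P={2,4,5,6,9}:  v_{2} + v_{4} + v_{5} + v_{6} + v_{9} = v_{3}  so sig = (5;(1))

so the primitive-relation signature multiset is
    (2;())
    (2;(1))
    (2;(1))
    (2;(1))
    (2;(1,1,1,1))
    (2;(1,1,1,2))
    (5;())
    (5;(1))
    (5;(1))


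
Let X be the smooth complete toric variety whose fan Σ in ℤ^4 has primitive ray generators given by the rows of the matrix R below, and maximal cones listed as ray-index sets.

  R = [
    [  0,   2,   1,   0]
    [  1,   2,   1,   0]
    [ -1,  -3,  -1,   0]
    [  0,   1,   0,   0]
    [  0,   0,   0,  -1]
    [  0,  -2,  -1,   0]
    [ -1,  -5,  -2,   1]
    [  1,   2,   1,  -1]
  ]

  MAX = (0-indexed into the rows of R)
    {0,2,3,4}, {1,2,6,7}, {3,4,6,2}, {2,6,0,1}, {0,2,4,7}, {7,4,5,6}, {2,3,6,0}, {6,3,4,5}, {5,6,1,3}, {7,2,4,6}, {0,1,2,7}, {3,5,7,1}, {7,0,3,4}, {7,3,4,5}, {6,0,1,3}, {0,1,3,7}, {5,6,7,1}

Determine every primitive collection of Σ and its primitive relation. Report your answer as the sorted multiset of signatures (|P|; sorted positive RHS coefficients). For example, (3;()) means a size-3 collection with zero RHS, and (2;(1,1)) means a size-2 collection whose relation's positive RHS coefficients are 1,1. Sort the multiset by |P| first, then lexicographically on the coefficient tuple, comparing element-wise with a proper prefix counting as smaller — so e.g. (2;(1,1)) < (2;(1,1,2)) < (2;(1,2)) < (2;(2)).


8 minimal non-faces of Δ(Σ) (on 8 rays):

  P = {0,5}:  v_{0} + v_{5} = 0  →  sig = (2;())
  P = {1,4}:  v_{1} + v_{4} = v_{7}  →  sig = (2;(1))
  P = {2,5}:  v_{2} + v_{5} = v_{4} + v_{6}  →  sig = (2;(1,1))
  P = {1,2,3}:  v_{1} + v_{2} + v_{3} = 0  →  sig = (3;())
  P = {0,4,6}:  v_{0} + v_{4} + v_{6} = v_{2}  →  sig = (3;(1))
  P = {2,3,7}:  v_{2} + v_{3} + v_{7} = v_{4}  →  sig = (3;(1))
  P = {3,6,7}:  v_{3} + v_{6} + v_{7} = v_{5}  →  sig = (3;(1))
  P = {0,6,7}:  v_{0} + v_{6} + v_{7} = v_{1} + v_{2}  →  sig = (3;(1,1))

Hence PRS(X_Σ) =
    (2;())
    (2;(1))
    (2;(1,1))
    (3;())
    (3;(1))
    (3;(1))
    (3;(1))
    (3;(1,1))


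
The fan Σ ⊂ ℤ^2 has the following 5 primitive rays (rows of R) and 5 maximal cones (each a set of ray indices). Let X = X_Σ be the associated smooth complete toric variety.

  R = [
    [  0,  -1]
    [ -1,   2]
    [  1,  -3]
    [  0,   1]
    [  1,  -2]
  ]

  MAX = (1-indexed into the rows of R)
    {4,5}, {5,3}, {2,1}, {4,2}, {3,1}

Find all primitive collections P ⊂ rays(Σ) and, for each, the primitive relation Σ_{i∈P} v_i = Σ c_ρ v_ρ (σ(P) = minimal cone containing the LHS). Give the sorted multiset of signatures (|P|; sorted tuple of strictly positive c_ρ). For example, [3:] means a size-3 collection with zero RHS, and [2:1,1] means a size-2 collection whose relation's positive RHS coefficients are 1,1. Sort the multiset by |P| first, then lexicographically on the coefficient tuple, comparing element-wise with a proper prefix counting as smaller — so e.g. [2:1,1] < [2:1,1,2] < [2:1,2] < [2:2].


Minimal non-faces — 5 found among 5 rays, 5 max cones:

  P={1,4}:  v_{1} + v_{4} = 0 ; sig = [2:]
  P={2,5}:  v_{2} + v_{5} = 0 ; sig = [2:]
  P={1,5}:  v_{1} + v_{5} = v_{3} ; sig = [2:1]
  P={2,3}:  v_{2} + v_{3} = v_{1} ; sig = [2:1]
  P={3,4}:  v_{3} + v_{4} = v_{5} ; sig = [2:1]

Hence PRS(X_Σ) =
    |P|=2: 5 collections, coeffs (), (), (1), (1), (1)


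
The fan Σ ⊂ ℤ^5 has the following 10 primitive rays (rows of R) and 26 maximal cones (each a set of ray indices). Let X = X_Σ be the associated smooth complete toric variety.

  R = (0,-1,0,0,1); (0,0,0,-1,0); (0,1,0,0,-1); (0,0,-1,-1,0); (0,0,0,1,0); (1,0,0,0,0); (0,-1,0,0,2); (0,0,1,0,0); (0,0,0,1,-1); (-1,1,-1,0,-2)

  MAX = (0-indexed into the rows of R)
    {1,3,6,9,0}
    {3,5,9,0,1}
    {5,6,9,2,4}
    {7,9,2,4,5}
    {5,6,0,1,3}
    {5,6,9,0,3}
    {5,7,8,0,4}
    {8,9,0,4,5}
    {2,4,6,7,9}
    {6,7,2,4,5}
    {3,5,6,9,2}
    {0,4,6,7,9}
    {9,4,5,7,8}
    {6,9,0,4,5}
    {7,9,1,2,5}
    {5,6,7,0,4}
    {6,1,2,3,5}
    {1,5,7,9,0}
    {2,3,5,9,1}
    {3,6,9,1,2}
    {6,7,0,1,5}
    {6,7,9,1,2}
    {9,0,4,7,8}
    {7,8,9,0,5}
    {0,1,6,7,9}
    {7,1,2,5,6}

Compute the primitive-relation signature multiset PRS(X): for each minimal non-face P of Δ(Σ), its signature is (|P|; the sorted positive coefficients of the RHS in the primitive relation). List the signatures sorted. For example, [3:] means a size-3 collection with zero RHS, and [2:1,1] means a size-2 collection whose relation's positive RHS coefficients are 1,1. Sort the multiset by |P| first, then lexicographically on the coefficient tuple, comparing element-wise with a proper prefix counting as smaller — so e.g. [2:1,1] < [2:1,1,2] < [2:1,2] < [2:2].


The 11 primitive collections of Σ (r=10, n=5):

  • {0,2}:  v_{0} + v_{2} = 0  so sig = [2:]
  • {1,4}:  v_{1} + v_{4} = 0  so sig = [2:]
  • {3,7}:  v_{3} + v_{7} = v_{1}  so sig = [2:1]
  • {6,8}:  v_{6} + v_{8} = v_{0} + v_{4}  so sig = [2:1,1]
  • {3,4}:  v_{3} + v_{4} = v_{5} + v_{6} + v_{9}  so sig = [2:1,1,1]
  • {3,8}:  v_{3} + v_{8} = v_{0} + v_{5} + v_{9}  so sig = [2:1,1,1]
  • {1,8}:  v_{1} + v_{8} = v_{0} + v_{5} + v_{7} + v_{9}  so sig = [2:1,1,1,1]
  • {2,8}:  v_{2} + v_{8} = v_{4} + v_{5} + v_{7} + v_{9}  so sig = [2:1,1,1,1]
  • {5,6,7,9}:  v_{5} + v_{6} + v_{7} + v_{9} = 0  so sig = [4:]
  • {1,5,6,9}:  v_{1} + v_{5} + v_{6} + v_{9} = v_{3}  so sig = [4:1]
  • {0,4,5,7,9}:  v_{0} + v_{4} + v_{5} + v_{7} + v_{9} = v_{8}  so sig = [5:1]

Sorted signature multiset PRS(X):
    [2:]
    [2:]
    [2:1]
    [2:1,1]
    [2:1,1,1]
    [2:1,1,1]
    [2:1,1,1,1]
    [2:1,1,1,1]
    [4:]
    [4:1]
    [5:1]


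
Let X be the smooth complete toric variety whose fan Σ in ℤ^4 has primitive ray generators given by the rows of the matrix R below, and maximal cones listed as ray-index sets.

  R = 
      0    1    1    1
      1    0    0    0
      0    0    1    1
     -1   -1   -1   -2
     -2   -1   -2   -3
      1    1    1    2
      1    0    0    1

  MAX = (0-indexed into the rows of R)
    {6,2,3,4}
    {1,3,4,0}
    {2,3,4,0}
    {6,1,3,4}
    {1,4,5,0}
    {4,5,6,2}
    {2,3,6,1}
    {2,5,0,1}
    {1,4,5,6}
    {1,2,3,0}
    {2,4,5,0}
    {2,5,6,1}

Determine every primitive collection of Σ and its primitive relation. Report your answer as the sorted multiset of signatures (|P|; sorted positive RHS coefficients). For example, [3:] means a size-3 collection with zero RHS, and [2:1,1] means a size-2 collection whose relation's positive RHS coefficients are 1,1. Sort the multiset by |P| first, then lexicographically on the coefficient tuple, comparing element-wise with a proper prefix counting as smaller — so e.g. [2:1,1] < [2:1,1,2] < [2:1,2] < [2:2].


The 3 primitive collections of Σ (r=7, n=4):

  {3,5}:  v_{3} + v_{5} = 0  so sig = [2:]
  {0,6}:  v_{0} + v_{6} = v_{5}  so sig = [2:1]
  {1,2,4}:  v_{1} + v_{2} + v_{4} = v_{3}  so sig = [3:1]

Sorted signature multiset PRS(X):
    [2:]
    [2:1]
    [3:1]


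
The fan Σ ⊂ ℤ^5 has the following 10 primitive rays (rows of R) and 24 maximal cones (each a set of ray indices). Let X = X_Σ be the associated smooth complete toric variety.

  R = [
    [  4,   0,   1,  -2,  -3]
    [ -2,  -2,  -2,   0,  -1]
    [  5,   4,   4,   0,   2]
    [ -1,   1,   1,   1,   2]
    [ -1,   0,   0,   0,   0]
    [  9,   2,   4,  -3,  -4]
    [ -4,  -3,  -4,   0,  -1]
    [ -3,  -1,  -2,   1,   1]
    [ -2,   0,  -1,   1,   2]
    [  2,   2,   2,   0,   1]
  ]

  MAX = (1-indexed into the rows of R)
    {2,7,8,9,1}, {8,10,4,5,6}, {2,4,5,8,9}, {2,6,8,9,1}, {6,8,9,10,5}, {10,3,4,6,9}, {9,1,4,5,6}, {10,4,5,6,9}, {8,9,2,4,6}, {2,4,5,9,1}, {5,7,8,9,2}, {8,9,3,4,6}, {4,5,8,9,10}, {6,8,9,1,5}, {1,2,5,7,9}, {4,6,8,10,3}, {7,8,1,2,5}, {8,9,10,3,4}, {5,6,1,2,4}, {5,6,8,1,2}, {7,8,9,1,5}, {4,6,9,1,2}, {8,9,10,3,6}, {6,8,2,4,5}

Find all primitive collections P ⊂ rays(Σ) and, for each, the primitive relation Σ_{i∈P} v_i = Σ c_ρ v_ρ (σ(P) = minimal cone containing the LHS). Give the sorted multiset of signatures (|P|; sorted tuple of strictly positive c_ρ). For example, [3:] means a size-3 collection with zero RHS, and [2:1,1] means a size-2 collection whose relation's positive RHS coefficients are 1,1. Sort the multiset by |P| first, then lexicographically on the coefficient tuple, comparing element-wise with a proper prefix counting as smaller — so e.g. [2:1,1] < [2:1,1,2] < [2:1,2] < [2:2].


Minimal non-faces — 14 found among 10 rays, 24 max cones:

  {2,10}:  v_{2} + v_{10} = 0 ; sig = [2:]
  {1,3}:  v_{1} + v_{3} = v_{6} + v_{9} + v_{10} ; sig = [2:1,1,1]
  {1,10}:  v_{1} + v_{10} = v_{5} + v_{6} + v_{9} ; sig = [2:1,1,1]
  {4,7}:  v_{4} + v_{7} = v_{2} + v_{5} + v_{9} ; sig = [2:1,1,1]
  {2,3}:  v_{2} + v_{3} = v_{4} + v_{6} + v_{8} + v_{9} ; sig = [2:1,1,1,1]
  {7,10}:  v_{7} + v_{10} = v_{1} + v_{5} + v_{8} + v_{9} ; sig = [2:1,1,1,1]
  {3,7}:  v_{3} + v_{7} = v_{5} + v_{6} + v_{8} + 2·v_{9} ; sig = [2:1,1,1,2]
  {6,7}:  v_{6} + v_{7} = 2·v_{1} + v_{8} ; sig = [2:1,2]
  {3,5}:  v_{3} + v_{5} = 2·v_{10} ; sig = [2:2]
  {1,4,8}:  v_{1} + v_{4} + v_{8} = 0 ; sig = [3:]
  {2,5,6,9}:  v_{2} + v_{5} + v_{6} + v_{9} = v_{1} ; sig = [4:1]
  {1,2,5,8,9}:  v_{1} + v_{2} + v_{5} + v_{8} + v_{9} = v_{7} ; sig = [5:1]
  {4,5,6,8,9}:  v_{4} + v_{5} + v_{6} + v_{8} + v_{9} = v_{10} ; sig = [5:1]
  {4,6,8,9,10}:  v_{4} + v_{6} + v_{8} + v_{9} + v_{10} = v_{3} ; sig = [5:1]

Signatures (|P|; sorted positive RHS coefficients), sorted:
    |P|=2: 9 collections, coeffs (), (1,1,1), (1,1,1), (1,1,1), (1,1,1,1), (1,1,1,1), (1,1,1,2), (1,2), (2)
    |P|=3: 1 collection, coeffs ()
    |P|=4: 1 collection, coeffs (1)
    |P|=5: 3 collections, coeffs (1), (1), (1)


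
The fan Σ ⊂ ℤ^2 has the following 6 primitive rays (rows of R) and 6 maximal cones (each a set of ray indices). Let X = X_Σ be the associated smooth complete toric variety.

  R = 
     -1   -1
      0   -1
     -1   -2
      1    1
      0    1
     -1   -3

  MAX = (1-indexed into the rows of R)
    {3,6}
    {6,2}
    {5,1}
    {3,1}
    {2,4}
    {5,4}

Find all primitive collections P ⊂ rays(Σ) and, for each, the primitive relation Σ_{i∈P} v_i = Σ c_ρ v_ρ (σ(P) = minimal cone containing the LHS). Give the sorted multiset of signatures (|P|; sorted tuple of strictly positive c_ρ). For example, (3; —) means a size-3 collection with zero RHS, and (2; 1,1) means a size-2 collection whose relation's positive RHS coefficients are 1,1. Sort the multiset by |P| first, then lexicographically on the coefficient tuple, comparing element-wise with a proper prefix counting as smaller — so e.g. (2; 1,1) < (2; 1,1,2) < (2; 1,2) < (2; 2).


9 collections generate NE(X_Σ); each relation:

  P={1,4}:  v_{1} + v_{4} = 0 ; sig = (2; —)
  P={2,5}:  v_{2} + v_{5} = 0 ; sig = (2; —)
  P={1,2}:  v_{1} + v_{2} = v_{3} ; sig = (2; 1)
  P={2,3}:  v_{2} + v_{3} = v_{6} ; sig = (2; 1)
  P={3,4}:  v_{3} + v_{4} = v_{2} ; sig = (2; 1)
  P={3,5}:  v_{3} + v_{5} = v_{1} ; sig = (2; 1)
  P={5,6}:  v_{5} + v_{6} = v_{3} ; sig = (2; 1)
  P={1,6}:  v_{1} + v_{6} = 2·v_{3} ; sig = (2; 2)
  P={4,6}:  v_{4} + v_{6} = 2·v_{2} ; sig = (2; 2)

Hence PRS(X_Σ) =
{ (2; —) ×2,  (2; 1) ×5,  (2; 2) ×2 }


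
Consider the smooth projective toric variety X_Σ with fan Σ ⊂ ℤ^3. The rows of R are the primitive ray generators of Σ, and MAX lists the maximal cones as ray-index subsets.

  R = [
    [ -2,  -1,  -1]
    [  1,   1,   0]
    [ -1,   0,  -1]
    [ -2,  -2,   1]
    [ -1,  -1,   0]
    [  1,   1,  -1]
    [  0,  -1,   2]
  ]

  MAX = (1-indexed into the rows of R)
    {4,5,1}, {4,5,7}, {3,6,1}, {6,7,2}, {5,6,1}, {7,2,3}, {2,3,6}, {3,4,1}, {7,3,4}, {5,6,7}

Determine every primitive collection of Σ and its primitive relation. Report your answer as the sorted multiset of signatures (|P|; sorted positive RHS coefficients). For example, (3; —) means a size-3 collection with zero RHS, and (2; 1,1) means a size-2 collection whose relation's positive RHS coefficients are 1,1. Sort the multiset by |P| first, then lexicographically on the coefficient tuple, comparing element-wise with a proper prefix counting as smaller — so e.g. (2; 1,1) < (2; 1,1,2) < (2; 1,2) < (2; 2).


Δ(Σ) — 7 vertices, 7 min non-faces:

  {2,5}:  v_{2} + v_{5} = 0  →  sig = (2; —)
  {1,2}:  v_{1} + v_{2} = v_{3}  →  sig = (2; 1)
  {1,7}:  v_{1} + v_{7} = v_{4}  →  sig = (2; 1)
  {3,5}:  v_{3} + v_{5} = v_{1}  →  sig = (2; 1)
  {4,6}:  v_{4} + v_{6} = v_{5}  →  sig = (2; 1)
  {2,4}:  v_{2} + v_{4} = v_{3} + v_{7}  →  sig = (2; 1,1)
  {3,6,7}:  v_{3} + v_{6} + v_{7} = 0  →  sig = (3; —)

so the primitive-relation signature multiset is
    (2; —)
    (2; 1)
    (2; 1)
    (2; 1)
    (2; 1)
    (2; 1,1)
    (3; —)


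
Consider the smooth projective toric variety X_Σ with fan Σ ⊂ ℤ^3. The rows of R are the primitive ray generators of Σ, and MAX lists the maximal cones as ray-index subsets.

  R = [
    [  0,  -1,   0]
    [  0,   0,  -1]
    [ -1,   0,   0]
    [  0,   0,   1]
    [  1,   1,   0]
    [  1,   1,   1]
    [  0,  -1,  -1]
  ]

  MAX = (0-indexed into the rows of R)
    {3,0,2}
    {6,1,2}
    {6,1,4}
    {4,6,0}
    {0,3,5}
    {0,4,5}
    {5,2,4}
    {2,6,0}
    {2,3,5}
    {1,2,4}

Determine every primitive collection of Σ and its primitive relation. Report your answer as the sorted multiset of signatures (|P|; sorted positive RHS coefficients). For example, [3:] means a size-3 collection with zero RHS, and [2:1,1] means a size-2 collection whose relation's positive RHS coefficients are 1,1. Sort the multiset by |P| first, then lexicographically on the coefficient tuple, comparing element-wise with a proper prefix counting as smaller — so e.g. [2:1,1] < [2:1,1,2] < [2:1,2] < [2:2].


Σ has 9 primitive collections:

  • {1,3}:  v_{1} + v_{3} = 0  →  sig = [2:]
  • {0,1}:  v_{0} + v_{1} = v_{6}  →  sig = [2:1]
  • {1,5}:  v_{1} + v_{5} = v_{4}  →  sig = [2:1]
  • {3,4}:  v_{3} + v_{4} = v_{5}  →  sig = [2:1]
  • {3,6}:  v_{3} + v_{6} = v_{0}  →  sig = [2:1]
  • {5,6}:  v_{5} + v_{6} = v_{0} + v_{4}  →  sig = [2:1,1]
  • {0,2,4}:  v_{0} + v_{2} + v_{4} = 0  →  sig = [3:]
  • {0,2,5}:  v_{0} + v_{2} + v_{5} = v_{3}  →  sig = [3:1]
  • {2,4,6}:  v_{2} + v_{4} + v_{6} = v_{1}  →  sig = [3:1]

so the primitive-relation signature multiset is
    [2:]
    [2:1]
    [2:1]
    [2:1]
    [2:1]
    [2:1,1]
    [3:]
    [3:1]
    [3:1]


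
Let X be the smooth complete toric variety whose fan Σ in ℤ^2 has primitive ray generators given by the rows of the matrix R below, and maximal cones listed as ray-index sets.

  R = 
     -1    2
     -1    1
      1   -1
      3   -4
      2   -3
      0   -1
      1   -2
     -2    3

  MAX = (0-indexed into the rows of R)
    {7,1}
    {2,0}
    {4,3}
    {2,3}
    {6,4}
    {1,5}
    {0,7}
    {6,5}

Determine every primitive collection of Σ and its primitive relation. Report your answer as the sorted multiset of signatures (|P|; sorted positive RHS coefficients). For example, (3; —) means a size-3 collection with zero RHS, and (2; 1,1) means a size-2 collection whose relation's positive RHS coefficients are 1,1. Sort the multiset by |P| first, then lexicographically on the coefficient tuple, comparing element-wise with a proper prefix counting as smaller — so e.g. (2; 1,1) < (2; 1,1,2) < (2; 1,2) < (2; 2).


Δ(Σ) — 8 vertices, 20 min non-faces:

  P={0,6}:  v_{0} + v_{6} = 0  ⇒ sig = (2; —)
  P={1,2}:  v_{1} + v_{2} = 0  ⇒ sig = (2; —)
  P={4,7}:  v_{4} + v_{7} = 0  ⇒ sig = (2; —)
  P={0,1}:  v_{0} + v_{1} = v_{7}  ⇒ sig = (2; 1)
  P={0,4}:  v_{0} + v_{4} = v_{2}  ⇒ sig = (2; 1)
  P={0,5}:  v_{0} + v_{5} = v_{1}  ⇒ sig = (2; 1)
  P={1,3}:  v_{1} + v_{3} = v_{4}  ⇒ sig = (2; 1)
  P={1,4}:  v_{1} + v_{4} = v_{6}  ⇒ sig = (2; 1)
  P={1,6}:  v_{1} + v_{6} = v_{5}  ⇒ sig = (2; 1)
  P={2,4}:  v_{2} + v_{4} = v_{3}  ⇒ sig = (2; 1)
  P={2,5}:  v_{2} + v_{5} = v_{6}  ⇒ sig = (2; 1)
  P={2,6}:  v_{2} + v_{6} = v_{4}  ⇒ sig = (2; 1)
  P={2,7}:  v_{2} + v_{7} = v_{0}  ⇒ sig = (2; 1)
  P={3,7}:  v_{3} + v_{7} = v_{2}  ⇒ sig = (2; 1)
  P={6,7}:  v_{6} + v_{7} = v_{1}  ⇒ sig = (2; 1)
  P={3,5}:  v_{3} + v_{5} = v_{4} + v_{6}  ⇒ sig = (2; 1,1)
  P={0,3}:  v_{0} + v_{3} = 2·v_{2}  ⇒ sig = (2; 2)
  P={3,6}:  v_{3} + v_{6} = 2·v_{4}  ⇒ sig = (2; 2)
  P={4,5}:  v_{4} + v_{5} = 2·v_{6}  ⇒ sig = (2; 2)
  P={5,7}:  v_{5} + v_{7} = 2·v_{1}  ⇒ sig = (2; 2)

so the primitive-relation signature multiset is
{ (2; —) ×3,  (2; 1) ×12,  (2; 1,1),  (2; 2) ×4 }


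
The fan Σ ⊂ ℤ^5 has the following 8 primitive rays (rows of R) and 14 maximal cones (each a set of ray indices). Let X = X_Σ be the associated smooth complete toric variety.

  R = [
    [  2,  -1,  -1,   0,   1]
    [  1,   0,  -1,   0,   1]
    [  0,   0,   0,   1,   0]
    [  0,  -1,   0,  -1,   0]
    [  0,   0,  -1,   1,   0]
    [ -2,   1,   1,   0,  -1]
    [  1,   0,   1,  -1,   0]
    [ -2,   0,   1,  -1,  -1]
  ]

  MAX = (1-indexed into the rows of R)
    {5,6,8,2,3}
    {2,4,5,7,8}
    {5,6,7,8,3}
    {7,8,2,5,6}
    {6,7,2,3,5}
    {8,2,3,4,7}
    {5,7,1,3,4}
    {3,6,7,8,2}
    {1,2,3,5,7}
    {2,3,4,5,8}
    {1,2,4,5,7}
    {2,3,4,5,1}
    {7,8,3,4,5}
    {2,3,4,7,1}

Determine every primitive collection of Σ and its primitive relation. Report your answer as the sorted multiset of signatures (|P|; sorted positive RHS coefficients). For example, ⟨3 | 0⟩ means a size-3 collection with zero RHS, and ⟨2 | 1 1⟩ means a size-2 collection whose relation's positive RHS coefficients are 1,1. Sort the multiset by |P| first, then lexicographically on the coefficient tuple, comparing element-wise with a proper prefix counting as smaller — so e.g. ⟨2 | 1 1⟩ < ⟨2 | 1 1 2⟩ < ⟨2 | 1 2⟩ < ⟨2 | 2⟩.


The 5 primitive collections of Σ (r=8, n=5):

  • {1,6}:  v_{1} + v_{6} = 0  so sig = ⟨2 | 0⟩
  • {1,8}:  v_{1} + v_{8} = v_{4}  so sig = ⟨2 | 1⟩
  • {4,6}:  v_{4} + v_{6} = v_{8}  so sig = ⟨2 | 1⟩
  • {2,3,5,7,8}:  v_{2} + v_{3} + v_{5} + v_{7} + v_{8} = 0  so sig = ⟨5 | 0⟩
  • {2,3,4,5,7}:  v_{2} + v_{3} + v_{4} + v_{5} + v_{7} = v_{1}  so sig = ⟨5 | 1⟩

Signatures (|P|; sorted positive RHS coefficients), sorted:
    ⟨2 | 0⟩
    ⟨2 | 1⟩
    ⟨2 | 1⟩
    ⟨5 | 0⟩
    ⟨5 | 1⟩
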